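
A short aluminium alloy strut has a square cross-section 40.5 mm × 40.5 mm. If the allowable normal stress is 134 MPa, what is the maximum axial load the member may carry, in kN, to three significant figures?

220 kN

A = 1640 mm².
P_max = σ_allow · A = 134 · 1640 = 219800 N = 219.8 kN.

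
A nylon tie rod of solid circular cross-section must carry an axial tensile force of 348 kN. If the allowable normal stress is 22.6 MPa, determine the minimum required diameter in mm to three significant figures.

Required area A ≥ P/σ_allow = 348000/22.6 = 15400 mm².
For a solid circular section, d ≥ √(4A/π) = 140 mm.

140 mm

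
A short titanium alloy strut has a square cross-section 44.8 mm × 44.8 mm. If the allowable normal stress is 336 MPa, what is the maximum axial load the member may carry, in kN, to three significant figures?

674 kN

A = 2007 mm².
P_max = σ_allow · A = 336 · 2007 = 674400 N = 674.4 kN.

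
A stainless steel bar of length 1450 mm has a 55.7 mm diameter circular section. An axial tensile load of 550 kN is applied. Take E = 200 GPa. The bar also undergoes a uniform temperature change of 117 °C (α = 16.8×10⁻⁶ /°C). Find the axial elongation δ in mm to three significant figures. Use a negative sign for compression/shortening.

4.49 mm

A = 2437 mm².
δ_mech = NL/(AE) = 550000·1450/(2437·200000) = 1.636 mm.
δ_thermal = αLΔT = 16.8e-6·1450·117 = 2.85 mm.
δ = δ_mech + δ_thermal = 4.487 mm.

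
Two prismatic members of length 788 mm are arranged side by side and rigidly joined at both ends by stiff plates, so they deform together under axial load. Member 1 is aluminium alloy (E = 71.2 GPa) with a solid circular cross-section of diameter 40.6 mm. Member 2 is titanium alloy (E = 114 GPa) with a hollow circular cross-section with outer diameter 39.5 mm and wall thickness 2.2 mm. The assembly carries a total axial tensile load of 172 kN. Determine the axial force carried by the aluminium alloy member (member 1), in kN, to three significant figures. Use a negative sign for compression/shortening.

130 kN

A_1 = 1295 mm².
A_2 = 257.8 mm².
Equal strain + equilibrium ⇒ each member carries load in proportion to AE: A₁E₁ = 92180000 N, A₂E₂ = 29390000 N, ΣAE = 121600000 N.
F₁ = P·A₁E₁/ΣAE = 172000·92180000/121600000 = 130400 N.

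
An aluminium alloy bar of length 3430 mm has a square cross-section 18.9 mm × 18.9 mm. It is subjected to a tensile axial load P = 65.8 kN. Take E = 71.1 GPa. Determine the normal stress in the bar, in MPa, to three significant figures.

A = 357.2 mm².
σ = N/A = 65800/357.2 = 184.2 MPa.

184 MPa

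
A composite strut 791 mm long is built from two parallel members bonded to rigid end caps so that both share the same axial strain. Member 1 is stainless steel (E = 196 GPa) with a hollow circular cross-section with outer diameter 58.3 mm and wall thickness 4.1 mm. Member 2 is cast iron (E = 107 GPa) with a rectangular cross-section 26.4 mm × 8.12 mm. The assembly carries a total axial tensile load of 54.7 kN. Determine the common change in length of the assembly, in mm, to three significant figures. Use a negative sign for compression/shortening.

A_1 = 698.1 mm².
A_2 = 214.4 mm².
Equal strain + equilibrium ⇒ each member carries load in proportion to AE: A₁E₁ = 136800000 N, A₂E₂ = 22940000 N, ΣAE = 159800000 N.
δ = PL/ΣAE = 54700·791/159800000 = 0.2708 mm.

0.271 mm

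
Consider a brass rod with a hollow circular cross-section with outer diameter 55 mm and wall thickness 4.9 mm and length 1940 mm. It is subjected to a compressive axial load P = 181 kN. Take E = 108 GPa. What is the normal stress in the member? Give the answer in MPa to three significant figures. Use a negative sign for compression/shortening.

-235 MPa

A = 771.2 mm².
σ = N/A = -181000/771.2 = -234.7 MPa.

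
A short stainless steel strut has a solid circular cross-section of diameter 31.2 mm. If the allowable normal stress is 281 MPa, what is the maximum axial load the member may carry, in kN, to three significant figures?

215 kN

A = 764.5 mm².
P_max = σ_allow · A = 281 · 764.5 = 214800 N = 214.8 kN.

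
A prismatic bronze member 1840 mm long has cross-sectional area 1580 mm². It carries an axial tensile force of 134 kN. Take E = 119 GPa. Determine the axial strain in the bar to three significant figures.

σ = N/A = 84.81 MPa; ε = σ/E = 84.81/119000 = 7.127e-04.

7.13e-04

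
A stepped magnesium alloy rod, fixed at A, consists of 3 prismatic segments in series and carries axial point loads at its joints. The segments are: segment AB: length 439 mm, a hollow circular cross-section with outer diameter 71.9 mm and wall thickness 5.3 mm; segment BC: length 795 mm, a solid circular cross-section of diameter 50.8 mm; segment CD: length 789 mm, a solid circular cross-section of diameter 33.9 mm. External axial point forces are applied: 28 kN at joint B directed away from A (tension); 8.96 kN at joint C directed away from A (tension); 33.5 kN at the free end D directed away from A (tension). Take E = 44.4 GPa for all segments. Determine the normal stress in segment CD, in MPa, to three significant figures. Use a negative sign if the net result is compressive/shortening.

Internal axial forces (sectioning from the free end, tension +): N_CD = 33.5 kN, N_BC = 42.46 kN, N_AB = 70.46 kN.
A_CD = 902.6 mm².
σ_CD = N_CD/A_CD = 33500/902.6 = 37.12 MPa.

37.1 MPa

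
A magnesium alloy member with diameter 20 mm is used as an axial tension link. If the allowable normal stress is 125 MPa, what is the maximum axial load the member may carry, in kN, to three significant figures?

39.3 kN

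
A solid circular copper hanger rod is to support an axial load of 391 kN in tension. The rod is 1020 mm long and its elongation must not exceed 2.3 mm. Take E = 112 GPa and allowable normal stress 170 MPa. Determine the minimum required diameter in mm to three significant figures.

54.1 mm

Required area A ≥ P/σ_allow = 391000/170 = 2300 mm².
For a solid circular section, d ≥ √(4A/π) = 54.12 mm.
Elongation limit: A ≥ PL/(Eδ_allow) = 391000·1020/(112000·2.3) = 1548 mm² ⇒ d ≥ 44.4 mm.
The stress limit governs.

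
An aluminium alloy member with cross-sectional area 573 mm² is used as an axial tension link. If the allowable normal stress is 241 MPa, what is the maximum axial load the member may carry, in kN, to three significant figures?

P_max = σ_allow · A = 241 · 573 = 138100 N = 138.1 kN.

138 kN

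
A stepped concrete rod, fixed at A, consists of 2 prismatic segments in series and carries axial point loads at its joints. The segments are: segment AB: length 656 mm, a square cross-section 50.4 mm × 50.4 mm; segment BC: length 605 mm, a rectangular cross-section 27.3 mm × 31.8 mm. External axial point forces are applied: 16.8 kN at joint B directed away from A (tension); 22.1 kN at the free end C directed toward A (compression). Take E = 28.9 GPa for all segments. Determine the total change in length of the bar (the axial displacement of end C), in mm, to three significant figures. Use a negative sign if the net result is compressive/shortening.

-0.580 mm

Internal axial forces (sectioning from the free end, tension +): N_BC = -22.1 kN, N_AB = -5.3 kN.
A_AB = 2540 mm².
A_BC = 868.1 mm².
δ_AB = -5300·656/(2540·28900) = -0.04736 mm
δ_BC = -22100·605/(868.1·28900) = -0.5329 mm
δ = Σδ_i = -0.5803 mm.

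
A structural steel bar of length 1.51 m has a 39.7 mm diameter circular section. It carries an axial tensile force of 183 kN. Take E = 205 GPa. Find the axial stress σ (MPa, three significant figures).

A = 1238 mm².
σ = N/A = 183000/1238 = 147.8 MPa.

148 MPa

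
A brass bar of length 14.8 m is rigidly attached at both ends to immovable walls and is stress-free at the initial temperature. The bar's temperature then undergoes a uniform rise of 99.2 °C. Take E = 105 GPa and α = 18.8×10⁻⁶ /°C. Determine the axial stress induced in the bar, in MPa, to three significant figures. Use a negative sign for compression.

-196 MPa

Free thermal expansion αLΔT = 18.8e-6 · 14800 · 99.2 = 27.6 mm.
The walls impose strain ε = −(27.6)/14800 = -1.8650e-03; σ = Eε = 105000 · -1.8650e-03 = -195.8 MPa.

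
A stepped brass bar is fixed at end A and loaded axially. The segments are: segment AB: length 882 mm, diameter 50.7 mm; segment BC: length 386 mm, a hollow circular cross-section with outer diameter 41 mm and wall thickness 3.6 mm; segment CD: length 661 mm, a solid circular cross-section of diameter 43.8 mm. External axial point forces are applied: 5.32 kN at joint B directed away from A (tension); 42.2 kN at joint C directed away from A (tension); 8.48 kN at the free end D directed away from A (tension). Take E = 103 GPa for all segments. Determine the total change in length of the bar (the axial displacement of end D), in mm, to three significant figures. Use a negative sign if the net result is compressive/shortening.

0.723 mm

Internal axial forces (sectioning from the free end, tension +): N_CD = 8.48 kN, N_BC = 50.68 kN, N_AB = 56 kN.
A_AB = 2019 mm².
A_BC = 423 mm².
A_CD = 1507 mm².
δ_AB = 56000·882/(2019·103000) = 0.2375 mm
δ_BC = 50680·386/(423·103000) = 0.449 mm
δ_CD = 8480·661/(1507·103000) = 0.03612 mm
δ = Σδ_i = 0.7227 mm.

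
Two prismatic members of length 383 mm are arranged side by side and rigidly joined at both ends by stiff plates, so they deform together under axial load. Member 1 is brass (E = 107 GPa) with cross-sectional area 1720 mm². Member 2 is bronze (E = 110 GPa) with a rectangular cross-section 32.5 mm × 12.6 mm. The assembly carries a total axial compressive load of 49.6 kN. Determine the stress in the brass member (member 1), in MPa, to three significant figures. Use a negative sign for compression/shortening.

-23.2 MPa

A_2 = 409.5 mm².
Equal strain + equilibrium ⇒ each member carries load in proportion to AE: A₁E₁ = 184000000 N, A₂E₂ = 45040000 N, ΣAE = 229100000 N.
σ₁ = P·E₁/ΣAE = -49600·107000/229100000 = -23.17 MPa.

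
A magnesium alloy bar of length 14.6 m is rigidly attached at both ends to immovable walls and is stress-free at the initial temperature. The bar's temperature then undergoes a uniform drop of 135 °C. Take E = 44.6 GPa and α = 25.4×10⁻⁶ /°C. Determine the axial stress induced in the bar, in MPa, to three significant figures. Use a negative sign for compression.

153 MPa

Free thermal expansion αLΔT = 25.4e-6 · 14600 · -135 = -50.06 mm.
The walls impose strain ε = −(-50.06)/14600 = 3.4290e-03; σ = Eε = 44600 · 3.4290e-03 = 152.9 MPa.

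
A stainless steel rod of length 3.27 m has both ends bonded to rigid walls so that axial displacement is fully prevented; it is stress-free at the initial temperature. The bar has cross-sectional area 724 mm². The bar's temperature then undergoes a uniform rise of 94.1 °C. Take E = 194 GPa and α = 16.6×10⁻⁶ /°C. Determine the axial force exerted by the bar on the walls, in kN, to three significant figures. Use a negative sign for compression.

-219 kN

Free thermal expansion αLΔT = 16.6e-6 · 3270 · 94.1 = 5.108 mm.
The walls impose strain ε = −(5.108)/3270 = -1.5621e-03; σ = Eε = 194000 · -1.5621e-03 = -303 MPa.
Wall reaction R = σ·A = -303·724 = -219400 N = -219.4 kN.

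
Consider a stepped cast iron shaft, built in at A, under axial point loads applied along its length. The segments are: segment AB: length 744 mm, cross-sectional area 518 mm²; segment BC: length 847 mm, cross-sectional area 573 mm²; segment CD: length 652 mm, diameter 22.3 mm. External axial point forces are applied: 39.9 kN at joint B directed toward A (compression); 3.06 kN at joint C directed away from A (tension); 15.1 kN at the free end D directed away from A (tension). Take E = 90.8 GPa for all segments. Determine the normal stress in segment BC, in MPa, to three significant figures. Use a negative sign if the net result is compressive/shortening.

31.7 MPa

Internal axial forces (sectioning from the free end, tension +): N_CD = 15.1 kN, N_BC = 18.16 kN, N_AB = -21.74 kN.
σ_BC = N_BC/A_BC = 18160/573 = 31.69 MPa.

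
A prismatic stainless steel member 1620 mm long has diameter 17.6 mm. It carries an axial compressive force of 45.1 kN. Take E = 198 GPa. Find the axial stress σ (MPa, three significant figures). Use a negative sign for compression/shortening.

A = 243.3 mm².
σ = N/A = -45100/243.3 = -185.4 MPa.

-185 MPa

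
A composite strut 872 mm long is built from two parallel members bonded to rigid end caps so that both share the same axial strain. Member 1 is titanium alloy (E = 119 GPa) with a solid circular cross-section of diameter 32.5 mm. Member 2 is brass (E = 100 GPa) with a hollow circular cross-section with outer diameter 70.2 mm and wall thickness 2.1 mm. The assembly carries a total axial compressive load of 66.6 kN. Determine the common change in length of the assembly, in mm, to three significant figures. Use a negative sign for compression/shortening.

A_1 = 829.6 mm².
A_2 = 449.3 mm².
Equal strain + equilibrium ⇒ each member carries load in proportion to AE: A₁E₁ = 98720000 N, A₂E₂ = 44930000 N, ΣAE = 143600000 N.
δ = PL/ΣAE = -66600·872/143600000 = -0.4043 mm.

-0.404 mm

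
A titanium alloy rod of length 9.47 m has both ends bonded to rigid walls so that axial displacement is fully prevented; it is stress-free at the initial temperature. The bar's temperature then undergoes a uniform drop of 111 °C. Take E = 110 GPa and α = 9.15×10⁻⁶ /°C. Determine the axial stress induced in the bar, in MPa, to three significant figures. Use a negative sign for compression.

112 MPa

Free thermal expansion αLΔT = 9.15e-6 · 9470 · -111 = -9.618 mm.
The walls impose strain ε = −(-9.618)/9470 = 1.0157e-03; σ = Eε = 110000 · 1.0157e-03 = 111.7 MPa.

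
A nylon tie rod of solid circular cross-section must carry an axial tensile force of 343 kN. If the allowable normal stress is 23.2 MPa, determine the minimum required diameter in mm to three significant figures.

Required area A ≥ P/σ_allow = 343000/23.2 = 14780 mm².
For a solid circular section, d ≥ √(4A/π) = 137.2 mm.

137 mm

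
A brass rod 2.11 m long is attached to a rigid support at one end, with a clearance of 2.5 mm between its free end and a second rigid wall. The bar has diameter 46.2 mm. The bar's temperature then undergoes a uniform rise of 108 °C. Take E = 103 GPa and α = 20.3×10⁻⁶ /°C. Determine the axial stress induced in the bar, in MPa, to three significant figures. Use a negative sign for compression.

Free thermal expansion αLΔT = 20.3e-6 · 2110 · 108 = 4.626 mm.
The walls engage after the gap closes; constrained expansion = 4.626 − 2.5 = 2.126 mm.
The walls impose strain ε = −(2.126)/2110 = -1.0076e-03; σ = Eε = 103000 · -1.0076e-03 = -103.8 MPa.

-104 MPa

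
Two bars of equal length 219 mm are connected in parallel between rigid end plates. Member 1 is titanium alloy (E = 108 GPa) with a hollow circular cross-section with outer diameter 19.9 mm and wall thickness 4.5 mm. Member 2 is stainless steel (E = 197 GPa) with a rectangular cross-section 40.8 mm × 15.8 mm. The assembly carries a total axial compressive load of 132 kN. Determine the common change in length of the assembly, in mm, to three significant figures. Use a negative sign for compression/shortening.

-0.192 mm

A_1 = 217.7 mm².
A_2 = 644.6 mm².
Equal strain + equilibrium ⇒ each member carries load in proportion to AE: A₁E₁ = 23510000 N, A₂E₂ = 127000000 N, ΣAE = 150500000 N.
δ = PL/ΣAE = -132000·219/150500000 = -0.1921 mm.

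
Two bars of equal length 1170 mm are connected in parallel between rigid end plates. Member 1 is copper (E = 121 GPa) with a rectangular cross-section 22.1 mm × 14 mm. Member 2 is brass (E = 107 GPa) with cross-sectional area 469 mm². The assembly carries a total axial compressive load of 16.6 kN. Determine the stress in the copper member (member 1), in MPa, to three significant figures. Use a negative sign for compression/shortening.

-22.9 MPa

A_1 = 309.4 mm².
Equal strain + equilibrium ⇒ each member carries load in proportion to AE: A₁E₁ = 37440000 N, A₂E₂ = 50180000 N, ΣAE = 87620000 N.
σ₁ = P·E₁/ΣAE = -16600·121000/87620000 = -22.92 MPa.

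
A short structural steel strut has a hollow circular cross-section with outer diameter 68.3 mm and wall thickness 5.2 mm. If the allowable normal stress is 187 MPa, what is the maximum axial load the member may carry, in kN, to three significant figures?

193 kN

A = 1031 mm².
P_max = σ_allow · A = 187 · 1031 = 192800 N = 192.8 kN.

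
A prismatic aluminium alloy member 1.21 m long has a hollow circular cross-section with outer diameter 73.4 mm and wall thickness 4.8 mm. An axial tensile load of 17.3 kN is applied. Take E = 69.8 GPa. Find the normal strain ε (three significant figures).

2.40e-04

A = 1034 mm².
σ = N/A = 16.72 MPa; ε = σ/E = 16.72/69800 = 2.396e-04.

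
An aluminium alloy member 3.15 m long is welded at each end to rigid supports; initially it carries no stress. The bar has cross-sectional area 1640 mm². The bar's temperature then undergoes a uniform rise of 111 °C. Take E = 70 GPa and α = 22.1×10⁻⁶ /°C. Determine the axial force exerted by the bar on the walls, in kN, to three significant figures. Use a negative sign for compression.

Free thermal expansion αLΔT = 22.1e-6 · 3150 · 111 = 7.727 mm.
The walls impose strain ε = −(7.727)/3150 = -2.4531e-03; σ = Eε = 70000 · -2.4531e-03 = -171.7 MPa.
Wall reaction R = σ·A = -171.7·1640 = -281600 N = -281.6 kN.

-282 kN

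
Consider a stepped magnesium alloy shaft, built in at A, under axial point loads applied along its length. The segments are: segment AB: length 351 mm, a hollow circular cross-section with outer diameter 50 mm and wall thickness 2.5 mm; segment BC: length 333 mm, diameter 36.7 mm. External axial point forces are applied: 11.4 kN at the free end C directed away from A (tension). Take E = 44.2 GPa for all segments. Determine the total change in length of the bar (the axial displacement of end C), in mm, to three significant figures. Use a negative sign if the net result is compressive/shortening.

0.324 mm

Internal axial forces (sectioning from the free end, tension +): N_BC = 11.4 kN, N_AB = 11.4 kN.
A_AB = 373.1 mm².
A_BC = 1058 mm².
δ_AB = 11400·351/(373.1·44200) = 0.2427 mm
δ_BC = 11400·333/(1058·44200) = 0.08119 mm
δ = Σδ_i = 0.3239 mm.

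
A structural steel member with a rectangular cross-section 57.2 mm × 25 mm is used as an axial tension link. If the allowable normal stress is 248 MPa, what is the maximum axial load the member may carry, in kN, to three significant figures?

355 kN

A = 1430 mm².
P_max = σ_allow · A = 248 · 1430 = 354600 N = 354.6 kN.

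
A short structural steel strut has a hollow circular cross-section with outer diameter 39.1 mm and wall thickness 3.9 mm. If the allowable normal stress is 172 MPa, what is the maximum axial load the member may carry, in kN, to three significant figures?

74.2 kN

A = 431.3 mm².
P_max = σ_allow · A = 172 · 431.3 = 74180 N = 74.18 kN.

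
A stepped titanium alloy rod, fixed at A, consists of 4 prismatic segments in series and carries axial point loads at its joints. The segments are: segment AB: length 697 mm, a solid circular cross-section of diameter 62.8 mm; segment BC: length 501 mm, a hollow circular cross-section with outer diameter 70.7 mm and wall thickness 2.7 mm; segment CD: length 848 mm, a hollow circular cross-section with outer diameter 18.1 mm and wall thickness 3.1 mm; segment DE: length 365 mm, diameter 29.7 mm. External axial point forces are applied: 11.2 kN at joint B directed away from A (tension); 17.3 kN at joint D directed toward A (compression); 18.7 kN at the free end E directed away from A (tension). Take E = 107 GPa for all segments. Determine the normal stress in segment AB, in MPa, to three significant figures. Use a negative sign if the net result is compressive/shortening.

4.07 MPa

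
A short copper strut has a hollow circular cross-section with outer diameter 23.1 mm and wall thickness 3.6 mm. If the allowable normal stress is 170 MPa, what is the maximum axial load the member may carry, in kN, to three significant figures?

A = 220.5 mm².
P_max = σ_allow · A = 170 · 220.5 = 37490 N = 37.49 kN.

37.5 kN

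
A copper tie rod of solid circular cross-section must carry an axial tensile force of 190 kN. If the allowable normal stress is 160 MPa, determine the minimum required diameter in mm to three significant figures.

Required area A ≥ P/σ_allow = 190000/160 = 1188 mm².
For a solid circular section, d ≥ √(4A/π) = 38.88 mm.

38.9 mm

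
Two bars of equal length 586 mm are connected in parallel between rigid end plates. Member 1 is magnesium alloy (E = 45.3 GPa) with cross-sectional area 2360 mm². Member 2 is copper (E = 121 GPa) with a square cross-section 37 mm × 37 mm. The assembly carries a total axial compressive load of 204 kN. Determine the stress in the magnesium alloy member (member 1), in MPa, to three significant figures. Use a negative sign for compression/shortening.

-33.9 MPa

A_2 = 1369 mm².
Equal strain + equilibrium ⇒ each member carries load in proportion to AE: A₁E₁ = 106900000 N, A₂E₂ = 165600000 N, ΣAE = 272600000 N.
σ₁ = P·E₁/ΣAE = -204000·45300/272600000 = -33.91 MPa.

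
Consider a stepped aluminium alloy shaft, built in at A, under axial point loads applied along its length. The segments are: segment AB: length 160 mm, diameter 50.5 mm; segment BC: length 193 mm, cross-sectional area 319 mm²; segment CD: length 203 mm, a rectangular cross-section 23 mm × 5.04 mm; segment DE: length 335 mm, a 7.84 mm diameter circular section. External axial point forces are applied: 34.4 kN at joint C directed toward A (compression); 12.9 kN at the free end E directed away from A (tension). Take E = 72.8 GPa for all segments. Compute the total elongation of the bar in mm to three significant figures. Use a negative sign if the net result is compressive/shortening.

1.34 mm

Internal axial forces (sectioning from the free end, tension +): N_DE = 12.9 kN, N_CD = 12.9 kN, N_BC = -21.5 kN, N_AB = -21.5 kN.
A_AB = 2003 mm².
A_CD = 115.9 mm².
A_DE = 48.27 mm².
δ_AB = -21500·160/(2003·72800) = -0.02359 mm
δ_BC = -21500·193/(319·72800) = -0.1787 mm
δ_CD = 12900·203/(115.9·72800) = 0.3103 mm
δ_DE = 12900·335/(48.27·72800) = 1.23 mm
δ = Σδ_i = 1.338 mm.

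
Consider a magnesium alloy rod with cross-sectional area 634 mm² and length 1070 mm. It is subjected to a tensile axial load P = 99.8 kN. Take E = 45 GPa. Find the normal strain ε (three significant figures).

σ = N/A = 157.4 MPa; ε = σ/E = 157.4/45000 = 3.498e-03.

0.00350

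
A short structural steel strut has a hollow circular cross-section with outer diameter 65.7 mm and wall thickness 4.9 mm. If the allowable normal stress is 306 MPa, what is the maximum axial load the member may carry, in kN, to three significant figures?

286 kN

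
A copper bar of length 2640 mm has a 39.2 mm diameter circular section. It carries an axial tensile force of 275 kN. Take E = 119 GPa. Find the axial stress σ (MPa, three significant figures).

A = 1207 mm².
σ = N/A = 275000/1207 = 227.9 MPa.

228 MPa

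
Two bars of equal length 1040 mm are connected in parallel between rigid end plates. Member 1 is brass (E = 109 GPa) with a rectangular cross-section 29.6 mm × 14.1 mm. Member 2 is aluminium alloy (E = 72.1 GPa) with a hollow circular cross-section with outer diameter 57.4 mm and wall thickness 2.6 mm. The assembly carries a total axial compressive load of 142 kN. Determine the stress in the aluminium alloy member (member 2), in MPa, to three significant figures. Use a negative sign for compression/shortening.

A_1 = 417.4 mm².
A_2 = 447.6 mm².
Equal strain + equilibrium ⇒ each member carries load in proportion to AE: A₁E₁ = 45490000 N, A₂E₂ = 32270000 N, ΣAE = 77770000 N.
σ₂ = P·E₂/ΣAE = -142000·72100/77770000 = -131.7 MPa.

-132 MPa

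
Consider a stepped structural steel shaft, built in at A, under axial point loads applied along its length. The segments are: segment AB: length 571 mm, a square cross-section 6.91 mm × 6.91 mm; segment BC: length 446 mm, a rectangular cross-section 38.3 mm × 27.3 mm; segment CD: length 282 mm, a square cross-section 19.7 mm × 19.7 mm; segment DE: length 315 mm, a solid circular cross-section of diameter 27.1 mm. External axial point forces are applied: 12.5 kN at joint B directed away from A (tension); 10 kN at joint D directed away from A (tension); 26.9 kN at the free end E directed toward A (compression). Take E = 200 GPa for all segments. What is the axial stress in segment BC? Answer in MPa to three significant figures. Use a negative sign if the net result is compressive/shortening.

Internal axial forces (sectioning from the free end, tension +): N_DE = -26.9 kN, N_CD = -16.9 kN, N_BC = -16.9 kN, N_AB = -4.4 kN.
A_BC = 1046 mm².
σ_BC = N_BC/A_BC = -16900/1046 = -16.16 MPa.

-16.2 MPa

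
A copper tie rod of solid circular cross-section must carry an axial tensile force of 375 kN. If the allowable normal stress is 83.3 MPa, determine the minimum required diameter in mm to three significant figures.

75.7 mm

Required area A ≥ P/σ_allow = 375000/83.3 = 4502 mm².
For a solid circular section, d ≥ √(4A/π) = 75.71 mm.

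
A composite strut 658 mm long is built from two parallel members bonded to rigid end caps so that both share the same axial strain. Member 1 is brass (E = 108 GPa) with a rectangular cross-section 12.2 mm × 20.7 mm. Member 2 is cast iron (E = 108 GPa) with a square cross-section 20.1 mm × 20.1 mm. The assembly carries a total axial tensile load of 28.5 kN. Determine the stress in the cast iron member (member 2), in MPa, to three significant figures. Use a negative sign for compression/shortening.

43.4 MPa

A_1 = 252.5 mm².
A_2 = 404 mm².
Equal strain + equilibrium ⇒ each member carries load in proportion to AE: A₁E₁ = 27270000 N, A₂E₂ = 43630000 N, ΣAE = 70910000 N.
σ₂ = P·E₂/ΣAE = 28500·108000/70910000 = 43.41 MPa.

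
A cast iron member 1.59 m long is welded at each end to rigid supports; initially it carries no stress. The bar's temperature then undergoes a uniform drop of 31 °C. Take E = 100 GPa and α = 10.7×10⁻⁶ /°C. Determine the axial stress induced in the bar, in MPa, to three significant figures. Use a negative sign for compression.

33.2 MPa

Free thermal expansion αLΔT = 10.7e-6 · 1590 · -31 = -0.5274 mm.
The walls impose strain ε = −(-0.5274)/1590 = 3.3170e-04; σ = Eε = 100000 · 3.3170e-04 = 33.17 MPa.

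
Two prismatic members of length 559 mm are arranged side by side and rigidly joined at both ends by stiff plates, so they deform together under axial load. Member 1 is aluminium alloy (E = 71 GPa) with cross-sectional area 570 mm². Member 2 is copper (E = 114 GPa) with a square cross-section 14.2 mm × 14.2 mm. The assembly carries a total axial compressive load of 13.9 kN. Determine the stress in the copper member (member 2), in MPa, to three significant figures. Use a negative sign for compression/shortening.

-25.0 MPa

A_2 = 201.6 mm².
Equal strain + equilibrium ⇒ each member carries load in proportion to AE: A₁E₁ = 40470000 N, A₂E₂ = 22990000 N, ΣAE = 63460000 N.
σ₂ = P·E₂/ΣAE = -13900·114000/63460000 = -24.97 MPa.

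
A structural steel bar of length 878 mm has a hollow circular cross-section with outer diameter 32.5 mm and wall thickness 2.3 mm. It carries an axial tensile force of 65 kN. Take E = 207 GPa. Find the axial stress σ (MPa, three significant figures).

A = 218.2 mm².
σ = N/A = 65000/218.2 = 297.9 MPa.

298 MPa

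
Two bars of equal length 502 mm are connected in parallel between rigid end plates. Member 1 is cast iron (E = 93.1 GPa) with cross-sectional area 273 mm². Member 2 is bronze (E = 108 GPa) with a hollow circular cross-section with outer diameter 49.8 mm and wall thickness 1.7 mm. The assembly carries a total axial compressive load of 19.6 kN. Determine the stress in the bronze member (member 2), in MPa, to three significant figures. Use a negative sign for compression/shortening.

A_2 = 256.9 mm².
Equal strain + equilibrium ⇒ each member carries load in proportion to AE: A₁E₁ = 25420000 N, A₂E₂ = 27740000 N, ΣAE = 53160000 N.
σ₂ = P·E₂/ΣAE = -19600·108000/53160000 = -39.82 MPa.

-39.8 MPa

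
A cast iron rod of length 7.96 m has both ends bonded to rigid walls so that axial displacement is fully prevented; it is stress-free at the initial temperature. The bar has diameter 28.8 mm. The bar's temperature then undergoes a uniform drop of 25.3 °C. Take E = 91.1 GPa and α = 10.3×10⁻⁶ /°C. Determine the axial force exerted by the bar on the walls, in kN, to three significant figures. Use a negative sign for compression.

Free thermal expansion αLΔT = 10.3e-6 · 7960 · -25.3 = -2.074 mm.
The walls impose strain ε = −(-2.074)/7960 = 2.6059e-04; σ = Eε = 91100 · 2.6059e-04 = 23.74 MPa.
Wall reaction R = σ·A = 23.74·651.4 = 15470 N = 15.47 kN.

15.5 kN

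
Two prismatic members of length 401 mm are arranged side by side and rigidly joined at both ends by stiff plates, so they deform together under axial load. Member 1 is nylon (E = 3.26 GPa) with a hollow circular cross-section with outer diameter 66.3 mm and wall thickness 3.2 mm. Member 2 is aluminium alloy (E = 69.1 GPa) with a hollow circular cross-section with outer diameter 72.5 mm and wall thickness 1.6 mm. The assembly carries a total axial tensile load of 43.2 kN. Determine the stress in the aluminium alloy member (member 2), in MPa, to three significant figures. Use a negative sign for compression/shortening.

A_1 = 634.4 mm².
A_2 = 356.4 mm².
Equal strain + equilibrium ⇒ each member carries load in proportion to AE: A₁E₁ = 2068000 N, A₂E₂ = 24630000 N, ΣAE = 26690000 N.
σ₂ = P·E₂/ΣAE = 43200·69100/26690000 = 111.8 MPa.

112 MPa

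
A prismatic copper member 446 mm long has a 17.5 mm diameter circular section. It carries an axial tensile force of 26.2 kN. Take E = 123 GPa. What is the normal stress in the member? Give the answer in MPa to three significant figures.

109 MPa

A = 240.5 mm².
σ = N/A = 26200/240.5 = 108.9 MPa.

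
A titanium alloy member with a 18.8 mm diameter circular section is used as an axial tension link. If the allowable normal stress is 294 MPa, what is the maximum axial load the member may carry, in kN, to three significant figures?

A = 277.6 mm².
P_max = σ_allow · A = 294 · 277.6 = 81610 N = 81.61 kN.

81.6 kN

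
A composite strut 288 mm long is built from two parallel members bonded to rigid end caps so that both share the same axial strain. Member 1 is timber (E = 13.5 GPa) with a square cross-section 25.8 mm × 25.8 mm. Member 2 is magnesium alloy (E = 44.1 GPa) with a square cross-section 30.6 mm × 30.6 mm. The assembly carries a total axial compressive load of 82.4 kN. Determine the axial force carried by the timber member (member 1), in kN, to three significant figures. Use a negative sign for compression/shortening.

A_1 = 665.6 mm².
A_2 = 936.4 mm².
Equal strain + equilibrium ⇒ each member carries load in proportion to AE: A₁E₁ = 8986000 N, A₂E₂ = 41290000 N, ΣAE = 50280000 N.
F₁ = P·A₁E₁/ΣAE = -82400·8986000/50280000 = -14730 N.

-14.7 kN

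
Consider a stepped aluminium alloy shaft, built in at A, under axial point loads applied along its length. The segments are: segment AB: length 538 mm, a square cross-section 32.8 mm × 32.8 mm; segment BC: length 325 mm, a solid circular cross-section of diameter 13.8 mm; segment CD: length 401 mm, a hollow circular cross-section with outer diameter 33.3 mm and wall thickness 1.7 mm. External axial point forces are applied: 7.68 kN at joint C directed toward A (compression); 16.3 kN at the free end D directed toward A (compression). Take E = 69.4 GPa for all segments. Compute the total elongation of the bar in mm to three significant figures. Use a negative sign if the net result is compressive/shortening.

-1.48 mm

Internal axial forces (sectioning from the free end, tension +): N_CD = -16.3 kN, N_BC = -23.98 kN, N_AB = -23.98 kN.
A_AB = 1076 mm².
A_BC = 149.6 mm².
A_CD = 168.8 mm².
δ_AB = -23980·538/(1076·69400) = -0.1728 mm
δ_BC = -23980·325/(149.6·69400) = -0.7508 mm
δ_CD = -16300·401/(168.8·69400) = -0.5581 mm
δ = Σδ_i = -1.482 mm.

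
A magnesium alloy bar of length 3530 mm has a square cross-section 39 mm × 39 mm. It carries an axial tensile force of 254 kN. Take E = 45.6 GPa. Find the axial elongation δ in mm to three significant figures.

A = 1521 mm².
δ_mech = NL/(AE) = 254000·3530/(1521·45600) = 12.93 mm.

12.9 mm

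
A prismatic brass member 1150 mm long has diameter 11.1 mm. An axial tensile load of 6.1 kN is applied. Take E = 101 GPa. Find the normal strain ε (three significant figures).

A = 96.77 mm².
σ = N/A = 63.04 MPa; ε = σ/E = 63.04/101000 = 6.241e-04.

6.24e-04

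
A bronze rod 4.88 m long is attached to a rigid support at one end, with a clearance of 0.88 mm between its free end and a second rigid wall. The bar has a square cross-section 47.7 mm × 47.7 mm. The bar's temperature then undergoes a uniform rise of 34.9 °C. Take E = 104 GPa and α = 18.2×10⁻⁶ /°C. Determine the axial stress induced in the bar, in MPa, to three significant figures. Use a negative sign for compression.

-47.3 MPa

Free thermal expansion αLΔT = 18.2e-6 · 4880 · 34.9 = 3.1 mm.
The walls engage after the gap closes; constrained expansion = 3.1 − 0.88 = 2.22 mm.
The walls impose strain ε = −(2.22)/4880 = -4.5485e-04; σ = Eε = 104000 · -4.5485e-04 = -47.3 MPa.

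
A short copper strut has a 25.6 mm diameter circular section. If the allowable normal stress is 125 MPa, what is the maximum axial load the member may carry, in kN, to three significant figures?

64.3 kN

A = 514.7 mm².
P_max = σ_allow · A = 125 · 514.7 = 64340 N = 64.34 kN.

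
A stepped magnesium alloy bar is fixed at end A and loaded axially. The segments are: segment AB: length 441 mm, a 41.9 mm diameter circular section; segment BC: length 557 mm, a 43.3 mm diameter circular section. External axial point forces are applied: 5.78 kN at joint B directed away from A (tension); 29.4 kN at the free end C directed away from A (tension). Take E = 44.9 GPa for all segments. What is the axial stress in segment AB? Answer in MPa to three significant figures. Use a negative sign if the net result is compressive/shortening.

25.5 MPa

Internal axial forces (sectioning from the free end, tension +): N_BC = 29.4 kN, N_AB = 35.18 kN.
A_AB = 1379 mm².
σ_AB = N_AB/A_AB = 35180/1379 = 25.51 MPa.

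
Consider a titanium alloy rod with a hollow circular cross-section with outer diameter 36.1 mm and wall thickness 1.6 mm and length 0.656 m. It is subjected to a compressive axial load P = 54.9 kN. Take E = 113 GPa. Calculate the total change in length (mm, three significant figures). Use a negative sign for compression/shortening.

A = 173.4 mm².
δ_mech = NL/(AE) = -54900·656/(173.4·113000) = -1.838 mm.

-1.84 mm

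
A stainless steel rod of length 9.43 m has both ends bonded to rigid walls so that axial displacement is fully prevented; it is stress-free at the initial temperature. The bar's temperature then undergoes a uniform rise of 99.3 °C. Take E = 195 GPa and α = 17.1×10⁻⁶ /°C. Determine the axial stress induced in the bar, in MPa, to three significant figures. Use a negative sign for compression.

Free thermal expansion αLΔT = 17.1e-6 · 9430 · 99.3 = 16.01 mm.
The walls impose strain ε = −(16.01)/9430 = -1.6980e-03; σ = Eε = 195000 · -1.6980e-03 = -331.1 MPa.

-331 MPa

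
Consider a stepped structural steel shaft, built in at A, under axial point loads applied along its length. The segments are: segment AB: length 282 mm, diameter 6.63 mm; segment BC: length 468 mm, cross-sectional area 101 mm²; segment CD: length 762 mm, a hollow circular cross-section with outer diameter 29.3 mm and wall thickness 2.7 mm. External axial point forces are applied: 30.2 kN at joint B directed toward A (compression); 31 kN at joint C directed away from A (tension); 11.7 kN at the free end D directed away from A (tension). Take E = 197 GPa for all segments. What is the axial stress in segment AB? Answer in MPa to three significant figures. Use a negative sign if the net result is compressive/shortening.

362 MPa

Internal axial forces (sectioning from the free end, tension +): N_CD = 11.7 kN, N_BC = 42.7 kN, N_AB = 12.5 kN.
A_AB = 34.52 mm².
σ_AB = N_AB/A_AB = 12500/34.52 = 362.1 MPa.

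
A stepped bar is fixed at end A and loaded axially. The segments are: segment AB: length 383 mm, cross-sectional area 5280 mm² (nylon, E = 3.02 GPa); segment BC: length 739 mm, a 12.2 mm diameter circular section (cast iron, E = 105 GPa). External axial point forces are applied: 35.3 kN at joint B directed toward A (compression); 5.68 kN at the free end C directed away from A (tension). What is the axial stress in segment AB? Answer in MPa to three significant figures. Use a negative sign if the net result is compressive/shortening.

Internal axial forces (sectioning from the free end, tension +): N_BC = 5.68 kN, N_AB = -29.62 kN.
σ_AB = N_AB/A_AB = -29620/5280 = -5.61 MPa.

-5.61 MPa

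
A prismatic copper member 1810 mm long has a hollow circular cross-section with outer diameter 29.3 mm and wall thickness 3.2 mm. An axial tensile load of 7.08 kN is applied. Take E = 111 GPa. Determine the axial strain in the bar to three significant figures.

2.43e-04

A = 262.4 mm².
σ = N/A = 26.98 MPa; ε = σ/E = 26.98/111000 = 2.431e-04.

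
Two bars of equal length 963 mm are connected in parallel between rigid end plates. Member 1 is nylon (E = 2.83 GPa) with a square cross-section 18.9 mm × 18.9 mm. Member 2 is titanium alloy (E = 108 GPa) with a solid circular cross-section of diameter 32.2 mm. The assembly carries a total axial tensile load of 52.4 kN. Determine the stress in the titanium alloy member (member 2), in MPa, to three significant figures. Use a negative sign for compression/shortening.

A_1 = 357.2 mm².
A_2 = 814.3 mm².
Equal strain + equilibrium ⇒ each member carries load in proportion to AE: A₁E₁ = 1011000 N, A₂E₂ = 87950000 N, ΣAE = 88960000 N.
σ₂ = P·E₂/ΣAE = 52400·108000/88960000 = 63.62 MPa.

63.6 MPa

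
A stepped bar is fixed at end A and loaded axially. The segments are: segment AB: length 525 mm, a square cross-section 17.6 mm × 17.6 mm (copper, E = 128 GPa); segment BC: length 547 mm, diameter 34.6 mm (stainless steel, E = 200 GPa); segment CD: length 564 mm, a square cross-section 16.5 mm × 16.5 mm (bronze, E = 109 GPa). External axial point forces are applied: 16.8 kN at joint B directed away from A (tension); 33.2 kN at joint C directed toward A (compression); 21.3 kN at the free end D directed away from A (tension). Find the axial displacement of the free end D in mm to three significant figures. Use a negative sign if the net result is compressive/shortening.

0.435 mm

Internal axial forces (sectioning from the free end, tension +): N_CD = 21.3 kN, N_BC = -11.9 kN, N_AB = 4.9 kN.
A_AB = 309.8 mm².
A_BC = 940.2 mm².
A_CD = 272.2 mm².
δ_AB = 4900·525/(309.8·128000) = 0.06488 mm
δ_BC = -11900·547/(940.2·200000) = -0.03461 mm
δ_CD = 21300·564/(272.2·109000) = 0.4048 mm
δ = Σδ_i = 0.4351 mm.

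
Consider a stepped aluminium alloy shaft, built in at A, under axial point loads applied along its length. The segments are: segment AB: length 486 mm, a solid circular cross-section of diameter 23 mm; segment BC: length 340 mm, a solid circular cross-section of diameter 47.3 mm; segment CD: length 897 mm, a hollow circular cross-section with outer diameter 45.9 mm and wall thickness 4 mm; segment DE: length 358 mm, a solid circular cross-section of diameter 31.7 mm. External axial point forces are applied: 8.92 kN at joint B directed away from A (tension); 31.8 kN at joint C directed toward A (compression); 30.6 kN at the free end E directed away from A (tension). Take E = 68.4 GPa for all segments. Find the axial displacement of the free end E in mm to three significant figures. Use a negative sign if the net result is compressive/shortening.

Internal axial forces (sectioning from the free end, tension +): N_DE = 30.6 kN, N_CD = 30.6 kN, N_BC = -1.2 kN, N_AB = 7.72 kN.
A_AB = 415.5 mm².
A_BC = 1757 mm².
A_CD = 526.5 mm².
A_DE = 789.2 mm².
δ_AB = 7720·486/(415.5·68400) = 0.132 mm
δ_BC = -1200·340/(1757·68400) = -0.003395 mm
δ_CD = 30600·897/(526.5·68400) = 0.7621 mm
δ_DE = 30600·358/(789.2·68400) = 0.2029 mm
δ = Σδ_i = 1.094 mm.

1.09 mm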